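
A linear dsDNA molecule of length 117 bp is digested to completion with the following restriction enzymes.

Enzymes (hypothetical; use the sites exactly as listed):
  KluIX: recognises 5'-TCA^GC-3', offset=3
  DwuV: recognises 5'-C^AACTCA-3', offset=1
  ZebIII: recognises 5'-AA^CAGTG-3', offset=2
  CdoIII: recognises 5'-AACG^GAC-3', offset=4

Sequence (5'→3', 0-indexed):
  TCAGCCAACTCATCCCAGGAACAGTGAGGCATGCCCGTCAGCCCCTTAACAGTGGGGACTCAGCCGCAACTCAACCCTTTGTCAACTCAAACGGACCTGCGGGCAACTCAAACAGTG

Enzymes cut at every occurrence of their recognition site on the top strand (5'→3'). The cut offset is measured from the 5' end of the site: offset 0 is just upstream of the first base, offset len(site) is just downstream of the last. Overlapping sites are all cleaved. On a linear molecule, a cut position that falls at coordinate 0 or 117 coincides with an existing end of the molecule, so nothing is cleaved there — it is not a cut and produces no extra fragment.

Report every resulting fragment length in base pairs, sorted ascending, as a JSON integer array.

[3,3,5,5,8,9,10,11,13,15,16,19]

Per-enzyme occurrences:
  KluIX TCAGC/3: at [0, 37, 59] ⇒ [3, 40, 62]
  DwuV CAACTCA/1: at [5, 66, 82, 103] ⇒ [6, 67, 83, 104]
  ZebIII AACAGTG/2: at [19, 47, 110] ⇒ [21, 49, 112]
  CdoIII AACGGAC/4: at [89] ⇒ [93]

Pooled cuts: [3, 6, 21, 40, 49, 62, 67, 83, 93, 104, 112]

Fragments:
  [0,3): 3 bp
  [3,6): 3 bp
  [6,21): 15 bp
  [21,40): 19 bp
  [40,49): 9 bp
  [49,62): 13 bp
  [62,67): 5 bp
  [67,83): 16 bp
  [83,93): 10 bp
  [93,104): 11 bp
  [104,112): 8 bp
  [112,117): 5 bp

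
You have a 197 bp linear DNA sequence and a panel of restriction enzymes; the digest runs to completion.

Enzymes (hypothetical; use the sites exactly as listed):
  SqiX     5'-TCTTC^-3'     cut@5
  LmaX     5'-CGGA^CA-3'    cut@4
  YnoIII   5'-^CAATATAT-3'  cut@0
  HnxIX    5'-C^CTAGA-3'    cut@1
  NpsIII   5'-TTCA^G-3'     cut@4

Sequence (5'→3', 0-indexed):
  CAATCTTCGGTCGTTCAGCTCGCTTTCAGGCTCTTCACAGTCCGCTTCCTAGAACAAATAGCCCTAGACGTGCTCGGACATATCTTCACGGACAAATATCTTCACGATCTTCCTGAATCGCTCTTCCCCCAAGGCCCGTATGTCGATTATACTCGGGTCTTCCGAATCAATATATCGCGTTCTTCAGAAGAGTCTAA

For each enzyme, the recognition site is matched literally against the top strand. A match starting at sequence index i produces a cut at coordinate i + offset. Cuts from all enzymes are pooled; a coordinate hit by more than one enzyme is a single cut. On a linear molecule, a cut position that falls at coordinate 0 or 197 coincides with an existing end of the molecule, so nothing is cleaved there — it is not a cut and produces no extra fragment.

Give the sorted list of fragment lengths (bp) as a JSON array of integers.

Site scan:
  SqiX (TCTTC, off=5): starts [3, 31, 82, 98, 107, 121, 157, 180] → cuts [8, 36, 87, 103, 112, 126, 162, 185]
  LmaX (CGGACA, off=4): starts [74, 88] → cuts [78, 92]
  YnoIII (CAATATAT, off=0): starts [167] → cuts [167]
  HnxIX (CCTAGA, off=1): starts [47, 62] → cuts [48, 63]
  NpsIII (TTCAG, off=4): starts [13, 24, 182] → cuts [17, 28, 186]

Pooled cuts: [8, 17, 28, 36, 48, 63, 78, 87, 92, 103, 112, 126, 162, 167, 185, 186]

Fragment lengths:
  [0,8): 8 bp
  [8,17): 9 bp
  [17,28): 11 bp
  [28,36): 8 bp
  [36,48): 12 bp
  [48,63): 15 bp
  [63,78): 15 bp
  [78,87): 9 bp
  [87,92): 5 bp
  [92,103): 11 bp
  [103,112): 9 bp
  [112,126): 14 bp
  [126,162): 36 bp
  [162,167): 5 bp
  [167,185): 18 bp
  [185,186): 1 bp
  [186,197): 11 bp

[1,5,5,8,8,9,9,9,11,11,11,12,14,15,15,18,36]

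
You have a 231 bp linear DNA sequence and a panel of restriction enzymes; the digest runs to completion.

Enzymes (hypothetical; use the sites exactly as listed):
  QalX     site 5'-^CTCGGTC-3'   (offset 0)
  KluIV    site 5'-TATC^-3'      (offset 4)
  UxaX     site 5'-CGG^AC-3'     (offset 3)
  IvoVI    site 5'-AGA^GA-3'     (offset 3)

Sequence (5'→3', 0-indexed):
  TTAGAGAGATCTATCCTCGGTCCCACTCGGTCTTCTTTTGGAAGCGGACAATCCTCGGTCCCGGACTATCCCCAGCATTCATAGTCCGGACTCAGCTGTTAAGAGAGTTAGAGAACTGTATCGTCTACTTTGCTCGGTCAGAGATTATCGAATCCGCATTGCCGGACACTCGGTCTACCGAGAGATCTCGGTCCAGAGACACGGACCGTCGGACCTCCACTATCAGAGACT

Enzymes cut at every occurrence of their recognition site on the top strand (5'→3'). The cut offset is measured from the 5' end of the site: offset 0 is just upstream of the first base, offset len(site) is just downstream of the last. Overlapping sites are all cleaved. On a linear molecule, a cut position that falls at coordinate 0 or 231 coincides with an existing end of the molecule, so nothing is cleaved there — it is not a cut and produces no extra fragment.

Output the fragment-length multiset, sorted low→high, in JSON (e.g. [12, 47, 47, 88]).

[2,3,3,3,4,5,6,6,7,7,8,8,8,10,10,10,10,11,11,12,15,15,16,19,22]

Per-enzyme occurrences:
  QalX (CTCGGTC, off=0): starts [15, 25, 53, 132, 168, 186] → cuts [15, 25, 53, 132, 168, 186]
  KluIV (TATC, off=4): starts [11, 66, 118, 145, 220] → cuts [15, 70, 122, 149, 224]
  UxaX (CGGAC, off=3): starts [44, 61, 86, 162, 201, 209] → cuts [47, 64, 89, 165, 204, 212]
  IvoVI (AGAGA, off=3): starts [2, 4, 101, 109, 139, 180, 194, 224] → cuts [5, 7, 104, 112, 142, 183, 197, 227]

Pooled cuts: [5, 7, 15, 25, 47, 53, 64, 70, 89, 104, 112, 122, 132, 142, 149, 165, 168, 183, 186, 197, 204, 212, 224, 227]

Fragments:
  [0,5): 5 bp
  [5,7): 2 bp
  [7,15): 8 bp
  [15,25): 10 bp
  [25,47): 22 bp
  [47,53): 6 bp
  [53,64): 11 bp
  [64,70): 6 bp
  [70,89): 19 bp
  [89,104): 15 bp
  [104,112): 8 bp
  [112,122): 10 bp
  [122,132): 10 bp
  [132,142): 10 bp
  [142,149): 7 bp
  [149,165): 16 bp
  [165,168): 3 bp
  [168,183): 15 bp
  [183,186): 3 bp
  [186,197): 11 bp
  [197,204): 7 bp
  [204,212): 8 bp
  [212,224): 12 bp
  [224,227): 3 bp
  [227,231): 4 bp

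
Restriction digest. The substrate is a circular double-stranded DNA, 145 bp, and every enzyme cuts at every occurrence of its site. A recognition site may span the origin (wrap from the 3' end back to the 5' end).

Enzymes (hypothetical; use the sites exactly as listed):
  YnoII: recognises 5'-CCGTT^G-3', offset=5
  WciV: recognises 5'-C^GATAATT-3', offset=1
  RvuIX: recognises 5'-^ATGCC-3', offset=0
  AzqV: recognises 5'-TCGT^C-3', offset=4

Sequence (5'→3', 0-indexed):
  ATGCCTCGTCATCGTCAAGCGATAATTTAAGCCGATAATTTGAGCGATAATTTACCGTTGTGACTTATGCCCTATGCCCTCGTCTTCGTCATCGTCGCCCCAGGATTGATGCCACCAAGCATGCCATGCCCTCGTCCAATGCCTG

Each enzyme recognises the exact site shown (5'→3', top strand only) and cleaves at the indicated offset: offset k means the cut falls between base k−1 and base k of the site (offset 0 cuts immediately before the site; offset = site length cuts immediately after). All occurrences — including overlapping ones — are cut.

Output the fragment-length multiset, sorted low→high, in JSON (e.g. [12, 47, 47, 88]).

Per-enzyme occurrences:
  YnoII CCGTTG/5: at [54] ⇒ [59]
  WciV CGATAATT/1: at [19, 32, 44] ⇒ [20, 33, 45]
  RvuIX ATGCC/0: at [0, 66, 73, 108, 120, 125, 138] ⇒ [0, 66, 73, 108, 120, 125, 138]
  AzqV TCGTC/4: at [5, 11, 79, 85, 91, 131] ⇒ [9, 15, 83, 89, 95, 135]

Pooled cuts: [0, 9, 15, 20, 33, 45, 59, 66, 73, 83, 89, 95, 108, 120, 125, 135, 138]

Fragments:
  0→9: 9 bp
  9→15: 6 bp
  15→20: 5 bp
  20→33: 13 bp
  33→45: 12 bp
  45→59: 14 bp
  59→66: 7 bp
  66→73: 7 bp
  73→83: 10 bp
  83→89: 6 bp
  89→95: 6 bp
  95→108: 13 bp
  108→120: 12 bp
  120→125: 5 bp
  125→135: 10 bp
  135→138: 3 bp
  138→0 (wrap): 145-138+0 = 7 bp

[3,5,5,6,6,6,7,7,7,9,10,10,12,12,13,13,14]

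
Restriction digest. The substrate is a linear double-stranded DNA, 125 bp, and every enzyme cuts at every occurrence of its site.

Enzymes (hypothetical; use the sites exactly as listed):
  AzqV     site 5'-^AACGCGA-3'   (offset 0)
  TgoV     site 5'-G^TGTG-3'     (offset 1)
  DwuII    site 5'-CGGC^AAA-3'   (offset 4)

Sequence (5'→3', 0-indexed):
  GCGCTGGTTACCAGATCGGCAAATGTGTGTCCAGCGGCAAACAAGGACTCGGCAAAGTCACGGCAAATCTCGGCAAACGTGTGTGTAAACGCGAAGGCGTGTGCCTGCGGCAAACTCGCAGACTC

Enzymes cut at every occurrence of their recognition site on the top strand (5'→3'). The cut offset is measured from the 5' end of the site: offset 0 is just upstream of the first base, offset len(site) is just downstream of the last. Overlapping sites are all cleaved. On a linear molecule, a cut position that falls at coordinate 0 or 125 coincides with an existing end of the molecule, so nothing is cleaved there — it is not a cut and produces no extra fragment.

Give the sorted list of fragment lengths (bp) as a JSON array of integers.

Per-enzyme occurrences:
  AzqV AACGCGA/0: at [87] ⇒ [87]
  TgoV GTGTG/1: at [24, 78, 80, 98] ⇒ [25, 79, 81, 99]
  DwuII CGGCAAA/4: at [16, 34, 49, 60, 70, 107] ⇒ [20, 38, 53, 64, 74, 111]

All cut coordinates (distinct, sorted): [20, 25, 38, 53, 64, 74, 79, 81, 87, 99, 111]

Fragments:
  [0,20): 20 bp
  [20,25): 5 bp
  [25,38): 13 bp
  [38,53): 15 bp
  [53,64): 11 bp
  [64,74): 10 bp
  [74,79): 5 bp
  [79,81): 2 bp
  [81,87): 6 bp
  [87,99): 12 bp
  [99,111): 12 bp
  [111,125): 14 bp

[2,5,5,6,10,11,12,12,13,14,15,20]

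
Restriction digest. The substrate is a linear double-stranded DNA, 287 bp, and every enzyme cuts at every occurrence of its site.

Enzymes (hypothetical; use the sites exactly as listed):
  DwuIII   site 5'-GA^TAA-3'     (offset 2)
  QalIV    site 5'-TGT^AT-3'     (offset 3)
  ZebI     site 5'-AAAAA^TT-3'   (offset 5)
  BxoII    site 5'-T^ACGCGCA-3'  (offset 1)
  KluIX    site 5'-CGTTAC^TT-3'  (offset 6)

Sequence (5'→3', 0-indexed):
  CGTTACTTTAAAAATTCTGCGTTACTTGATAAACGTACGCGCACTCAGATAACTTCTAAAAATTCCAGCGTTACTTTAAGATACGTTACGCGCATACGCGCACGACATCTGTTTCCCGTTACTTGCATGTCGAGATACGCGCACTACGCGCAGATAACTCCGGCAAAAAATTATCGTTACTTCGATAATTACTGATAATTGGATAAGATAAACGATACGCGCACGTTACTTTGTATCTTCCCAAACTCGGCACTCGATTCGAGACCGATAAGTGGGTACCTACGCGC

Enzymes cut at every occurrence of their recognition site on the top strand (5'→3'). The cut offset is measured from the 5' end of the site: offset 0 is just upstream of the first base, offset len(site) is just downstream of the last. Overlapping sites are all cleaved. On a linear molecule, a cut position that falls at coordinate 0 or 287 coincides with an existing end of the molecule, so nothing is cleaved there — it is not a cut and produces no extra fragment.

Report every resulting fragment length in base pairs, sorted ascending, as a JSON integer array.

[4,5,5,5,6,7,8,8,8,8,9,9,10,10,11,12,13,13,13,13,14,16,19,27,34]

Site scan:
  DwuIII (GATAA, off=2): starts [27, 47, 152, 183, 193, 201, 206, 266] → cuts [29, 49, 154, 185, 195, 203, 208, 268]
  QalIV (TGTAT, off=3): starts [231] → cuts [234]
  ZebI (AAAAATT, off=5): starts [9, 57, 165] → cuts [14, 62, 170]
  BxoII (TACGCGCA, off=1): starts [35, 86, 94, 135, 144, 215] → cuts [36, 87, 95, 136, 145, 216]
  KluIX (CGTTACTT, off=6): starts [0, 19, 68, 116, 174, 223] → cuts [6, 25, 74, 122, 180, 229]

Pooled cuts: [6, 14, 25, 29, 36, 49, 62, 74, 87, 95, 122, 136, 145, 154, 170, 180, 185, 195, 203, 208, 216, 229, 234, 268]

Fragment lengths:
  [0,6): 6 bp
  [6,14): 8 bp
  [14,25): 11 bp
  [25,29): 4 bp
  [29,36): 7 bp
  [36,49): 13 bp
  [49,62): 13 bp
  [62,74): 12 bp
  [74,87): 13 bp
  [87,95): 8 bp
  [95,122): 27 bp
  [122,136): 14 bp
  [136,145): 9 bp
  [145,154): 9 bp
  [154,170): 16 bp
  [170,180): 10 bp
  [180,185): 5 bp
  [185,195): 10 bp
  [195,203): 8 bp
  [203,208): 5 bp
  [208,216): 8 bp
  [216,229): 13 bp
  [229,234): 5 bp
  [234,268): 34 bp
  [268,287): 19 bp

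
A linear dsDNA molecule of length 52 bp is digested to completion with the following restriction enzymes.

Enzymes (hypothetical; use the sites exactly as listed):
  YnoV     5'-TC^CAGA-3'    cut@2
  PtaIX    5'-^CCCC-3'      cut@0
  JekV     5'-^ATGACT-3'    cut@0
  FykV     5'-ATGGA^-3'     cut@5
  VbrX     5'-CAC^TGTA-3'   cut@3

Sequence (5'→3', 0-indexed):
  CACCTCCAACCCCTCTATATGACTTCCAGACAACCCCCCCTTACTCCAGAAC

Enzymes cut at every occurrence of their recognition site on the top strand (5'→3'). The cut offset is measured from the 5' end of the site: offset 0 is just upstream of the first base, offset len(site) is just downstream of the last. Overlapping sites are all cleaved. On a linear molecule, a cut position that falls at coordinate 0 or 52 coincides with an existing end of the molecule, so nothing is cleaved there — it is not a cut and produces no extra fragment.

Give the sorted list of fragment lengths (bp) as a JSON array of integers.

[1,1,1,6,7,8,9,9,10]

Scan for sites:
  YnoV (TCCAGA, off=2): starts [24, 44] → cuts [26, 46]
  PtaIX (CCCC, off=0): starts [9, 33, 34, 35, 36] → cuts [9, 33, 34, 35, 36]
  JekV (ATGACT, off=0): starts [18] → cuts [18]
  FykV (ATGGA, off=5): no sites
  VbrX (CACTGTA, off=3): no sites

Pooled cuts: [9, 18, 26, 33, 34, 35, 36, 46]

Fragments:
  [0,9): 9 bp
  [9,18): 9 bp
  [18,26): 8 bp
  [26,33): 7 bp
  [33,34): 1 bp
  [34,35): 1 bp
  [35,36): 1 bp
  [36,46): 10 bp
  [46,52): 6 bp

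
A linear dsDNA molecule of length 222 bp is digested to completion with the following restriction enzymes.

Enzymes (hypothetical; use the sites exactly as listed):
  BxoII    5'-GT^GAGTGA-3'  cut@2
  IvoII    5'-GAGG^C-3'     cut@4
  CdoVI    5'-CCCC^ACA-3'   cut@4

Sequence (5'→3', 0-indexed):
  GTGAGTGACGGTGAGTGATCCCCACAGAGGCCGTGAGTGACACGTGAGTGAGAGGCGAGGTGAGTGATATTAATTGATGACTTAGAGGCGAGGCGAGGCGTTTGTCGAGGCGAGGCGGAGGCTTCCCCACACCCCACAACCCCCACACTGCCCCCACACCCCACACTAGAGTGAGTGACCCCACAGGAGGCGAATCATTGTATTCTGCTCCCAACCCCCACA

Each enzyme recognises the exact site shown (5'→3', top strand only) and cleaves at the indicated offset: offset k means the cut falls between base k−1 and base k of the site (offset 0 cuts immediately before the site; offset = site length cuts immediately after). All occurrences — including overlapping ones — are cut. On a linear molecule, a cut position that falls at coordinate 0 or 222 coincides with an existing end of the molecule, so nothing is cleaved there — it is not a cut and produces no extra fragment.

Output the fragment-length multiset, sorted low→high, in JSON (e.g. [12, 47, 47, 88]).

[2,3,4,5,5,5,6,6,7,7,7,7,8,9,10,10,10,10,11,11,11,12,27,29]

Per-enzyme occurrences:
  BxoII (GTGAGTGA, off=2): starts [0, 10, 32, 43, 59, 170] → cuts [2, 12, 34, 45, 61, 172]
  IvoII (GAGGC, off=4): starts [26, 51, 84, 89, 94, 106, 111, 117, 186] → cuts [30, 55, 88, 93, 98, 110, 115, 121, 190]
  CdoVI (CCCCACA, off=4): starts [19, 124, 131, 140, 151, 158, 178, 215] → cuts [23, 128, 135, 144, 155, 162, 182, 219]

Pooled cuts: [2, 12, 23, 30, 34, 45, 55, 61, 88, 93, 98, 110, 115, 121, 128, 135, 144, 155, 162, 172, 182, 190, 219]

Fragment lengths:
  [0,2): 2 bp
  [2,12): 10 bp
  [12,23): 11 bp
  [23,30): 7 bp
  [30,34): 4 bp
  [34,45): 11 bp
  [45,55): 10 bp
  [55,61): 6 bp
  [61,88): 27 bp
  [88,93): 5 bp
  [93,98): 5 bp
  [98,110): 12 bp
  [110,115): 5 bp
  [115,121): 6 bp
  [121,128): 7 bp
  [128,135): 7 bp
  [135,144): 9 bp
  [144,155): 11 bp
  [155,162): 7 bp
  [162,172): 10 bp
  [172,182): 10 bp
  [182,190): 8 bp
  [190,219): 29 bp
  [219,222): 3 bp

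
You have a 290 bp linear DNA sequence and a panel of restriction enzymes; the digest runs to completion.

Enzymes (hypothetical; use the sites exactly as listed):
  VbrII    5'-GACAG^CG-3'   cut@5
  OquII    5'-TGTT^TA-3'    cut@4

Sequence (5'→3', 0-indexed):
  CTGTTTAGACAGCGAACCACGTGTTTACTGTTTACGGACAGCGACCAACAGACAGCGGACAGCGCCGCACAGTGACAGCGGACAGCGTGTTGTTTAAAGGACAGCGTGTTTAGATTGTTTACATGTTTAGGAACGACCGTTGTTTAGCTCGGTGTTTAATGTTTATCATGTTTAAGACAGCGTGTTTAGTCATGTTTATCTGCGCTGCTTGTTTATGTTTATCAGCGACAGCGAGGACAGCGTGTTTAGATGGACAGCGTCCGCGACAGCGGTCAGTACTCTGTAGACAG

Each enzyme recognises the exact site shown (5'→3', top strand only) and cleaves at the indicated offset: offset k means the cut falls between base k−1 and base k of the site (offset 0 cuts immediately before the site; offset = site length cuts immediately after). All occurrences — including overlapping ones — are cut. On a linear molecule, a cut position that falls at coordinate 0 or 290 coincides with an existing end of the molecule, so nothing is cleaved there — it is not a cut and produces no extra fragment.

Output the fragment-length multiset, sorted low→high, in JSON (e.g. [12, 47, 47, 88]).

Per-enzyme occurrences:
  VbrII GACAGCG/5: at [7, 36, 50, 57, 73, 80, 99, 175, 226, 235, 252, 264] ⇒ [12, 41, 55, 62, 78, 85, 104, 180, 231, 240, 257, 269]
  OquII TGTTTA/4: at [1, 21, 28, 90, 106, 115, 123, 140, 152, 159, 168, 182, 192, 209, 215, 242] ⇒ [5, 25, 32, 94, 110, 119, 127, 144, 156, 163, 172, 186, 196, 213, 219, 246]

All cut coordinates (distinct, sorted): [5, 12, 25, 32, 41, 55, 62, 78, 85, 94, 104, 110, 119, 127, 144, 156, 163, 172, 180, 186, 196, 213, 219, 231, 240, 246, 257, 269]

Fragments:
  [0,5): 5 bp
  [5,12): 7 bp
  [12,25): 13 bp
  [25,32): 7 bp
  [32,41): 9 bp
  [41,55): 14 bp
  [55,62): 7 bp
  [62,78): 16 bp
  [78,85): 7 bp
  [85,94): 9 bp
  [94,104): 10 bp
  [104,110): 6 bp
  [110,119): 9 bp
  [119,127): 8 bp
  [127,144): 17 bp
  [144,156): 12 bp
  [156,163): 7 bp
  [163,172): 9 bp
  [172,180): 8 bp
  [180,186): 6 bp
  [186,196): 10 bp
  [196,213): 17 bp
  [213,219): 6 bp
  [219,231): 12 bp
  [231,240): 9 bp
  [240,246): 6 bp
  [246,257): 11 bp
  [257,269): 12 bp
  [269,290): 21 bp

[5,6,6,6,6,7,7,7,7,7,8,8,9,9,9,9,9,10,10,11,12,12,12,13,14,16,17,17,21]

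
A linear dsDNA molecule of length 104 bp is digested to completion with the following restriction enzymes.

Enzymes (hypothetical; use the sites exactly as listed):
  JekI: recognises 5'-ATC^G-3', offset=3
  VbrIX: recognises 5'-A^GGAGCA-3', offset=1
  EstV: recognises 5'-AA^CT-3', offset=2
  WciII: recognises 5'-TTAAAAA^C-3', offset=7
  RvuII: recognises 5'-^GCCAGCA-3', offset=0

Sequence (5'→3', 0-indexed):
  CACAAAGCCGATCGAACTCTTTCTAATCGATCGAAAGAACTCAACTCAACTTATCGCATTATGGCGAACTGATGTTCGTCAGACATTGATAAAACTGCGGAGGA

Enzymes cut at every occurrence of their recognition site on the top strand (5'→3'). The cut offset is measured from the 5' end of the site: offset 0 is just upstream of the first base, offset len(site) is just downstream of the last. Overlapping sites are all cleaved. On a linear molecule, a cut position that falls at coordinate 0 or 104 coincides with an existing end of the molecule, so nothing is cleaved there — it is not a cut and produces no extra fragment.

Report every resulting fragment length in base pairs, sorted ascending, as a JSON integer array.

Scan for sites:
  JekI (ATCG, off=3): starts [10, 25, 29, 52] → cuts [13, 28, 32, 55]
  VbrIX (AGGAGCA, off=1): no sites
  EstV (AACT, off=2): starts [14, 37, 42, 47, 66, 92] → cuts [16, 39, 44, 49, 68, 94]
  WciII (TTAAAAAC, off=7): no sites
  RvuII (GCCAGCA, off=0): no sites

All cut coordinates (distinct, sorted): [13, 16, 28, 32, 39, 44, 49, 55, 68, 94]

Fragments:
  [0,13): 13 bp
  [13,16): 3 bp
  [16,28): 12 bp
  [28,32): 4 bp
  [32,39): 7 bp
  [39,44): 5 bp
  [44,49): 5 bp
  [49,55): 6 bp
  [55,68): 13 bp
  [68,94): 26 bp
  [94,104): 10 bp

[3,4,5,5,6,7,10,12,13,13,26]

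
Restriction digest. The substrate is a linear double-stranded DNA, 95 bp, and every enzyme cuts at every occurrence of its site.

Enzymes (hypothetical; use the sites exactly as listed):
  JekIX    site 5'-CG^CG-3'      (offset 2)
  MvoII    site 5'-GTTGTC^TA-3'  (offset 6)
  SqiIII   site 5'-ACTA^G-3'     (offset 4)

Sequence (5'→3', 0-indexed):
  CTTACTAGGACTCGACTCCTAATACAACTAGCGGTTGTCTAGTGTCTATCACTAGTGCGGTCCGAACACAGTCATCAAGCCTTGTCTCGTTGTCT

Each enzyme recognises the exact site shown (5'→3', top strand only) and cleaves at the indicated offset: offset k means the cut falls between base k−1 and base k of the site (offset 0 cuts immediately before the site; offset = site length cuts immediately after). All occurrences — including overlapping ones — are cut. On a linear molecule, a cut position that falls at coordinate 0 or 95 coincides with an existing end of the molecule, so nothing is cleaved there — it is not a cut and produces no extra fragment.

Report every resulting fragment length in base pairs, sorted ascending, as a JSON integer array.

[7,9,15,23,41]

Scan for sites:
  JekIX (CGCG, off=2): no sites
  MvoII GTTGTCTA/6: at [33] ⇒ [39]
  SqiIII ACTAG/4: at [3, 26, 50] ⇒ [7, 30, 54]

Pooled cuts: [7, 30, 39, 54]

Fragments:
  [0,7): 7 bp
  [7,30): 23 bp
  [30,39): 9 bp
  [39,54): 15 bp
  [54,95): 41 bp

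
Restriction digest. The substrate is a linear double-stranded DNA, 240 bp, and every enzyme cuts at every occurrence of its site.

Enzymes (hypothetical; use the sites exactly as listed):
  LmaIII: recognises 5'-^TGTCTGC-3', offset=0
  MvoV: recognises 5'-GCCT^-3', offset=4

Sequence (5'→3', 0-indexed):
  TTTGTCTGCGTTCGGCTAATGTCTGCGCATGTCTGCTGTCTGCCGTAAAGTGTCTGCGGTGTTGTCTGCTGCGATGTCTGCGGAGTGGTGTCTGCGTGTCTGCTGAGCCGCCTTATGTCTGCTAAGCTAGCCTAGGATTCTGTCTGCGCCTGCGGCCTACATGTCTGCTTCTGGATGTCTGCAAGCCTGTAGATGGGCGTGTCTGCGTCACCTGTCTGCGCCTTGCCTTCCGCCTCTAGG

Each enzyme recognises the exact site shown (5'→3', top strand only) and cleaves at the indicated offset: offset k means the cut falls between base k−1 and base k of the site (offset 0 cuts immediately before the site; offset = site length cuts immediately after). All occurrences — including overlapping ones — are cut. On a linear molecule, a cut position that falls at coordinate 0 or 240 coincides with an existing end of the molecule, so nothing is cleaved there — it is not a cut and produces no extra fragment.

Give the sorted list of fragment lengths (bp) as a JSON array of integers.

Per-enzyme occurrences:
  LmaIII (TGTCTGC, off=0): starts [2, 19, 29, 36, 50, 62, 74, 88, 96, 115, 140, 161, 175, 199, 212] → cuts [2, 19, 29, 36, 50, 62, 74, 88, 96, 115, 140, 161, 175, 199, 212]
  MvoV (GCCT, off=4): starts [109, 129, 147, 154, 184, 219, 224, 231] → cuts [113, 133, 151, 158, 188, 223, 228, 235]

Pooled cuts: [2, 19, 29, 36, 50, 62, 74, 88, 96, 113, 115, 133, 140, 151, 158, 161, 175, 188, 199, 212, 223, 228, 235]

Fragments:
  [0,2): 2 bp
  [2,19): 17 bp
  [19,29): 10 bp
  [29,36): 7 bp
  [36,50): 14 bp
  [50,62): 12 bp
  [62,74): 12 bp
  [74,88): 14 bp
  [88,96): 8 bp
  [96,113): 17 bp
  [113,115): 2 bp
  [115,133): 18 bp
  [133,140): 7 bp
  [140,151): 11 bp
  [151,158): 7 bp
  [158,161): 3 bp
  [161,175): 14 bp
  [175,188): 13 bp
  [188,199): 11 bp
  [199,212): 13 bp
  [212,223): 11 bp
  [223,228): 5 bp
  [228,235): 7 bp
  [235,240): 5 bp

[2,2,3,5,5,7,7,7,7,8,10,11,11,11,12,12,13,13,14,14,14,17,17,18]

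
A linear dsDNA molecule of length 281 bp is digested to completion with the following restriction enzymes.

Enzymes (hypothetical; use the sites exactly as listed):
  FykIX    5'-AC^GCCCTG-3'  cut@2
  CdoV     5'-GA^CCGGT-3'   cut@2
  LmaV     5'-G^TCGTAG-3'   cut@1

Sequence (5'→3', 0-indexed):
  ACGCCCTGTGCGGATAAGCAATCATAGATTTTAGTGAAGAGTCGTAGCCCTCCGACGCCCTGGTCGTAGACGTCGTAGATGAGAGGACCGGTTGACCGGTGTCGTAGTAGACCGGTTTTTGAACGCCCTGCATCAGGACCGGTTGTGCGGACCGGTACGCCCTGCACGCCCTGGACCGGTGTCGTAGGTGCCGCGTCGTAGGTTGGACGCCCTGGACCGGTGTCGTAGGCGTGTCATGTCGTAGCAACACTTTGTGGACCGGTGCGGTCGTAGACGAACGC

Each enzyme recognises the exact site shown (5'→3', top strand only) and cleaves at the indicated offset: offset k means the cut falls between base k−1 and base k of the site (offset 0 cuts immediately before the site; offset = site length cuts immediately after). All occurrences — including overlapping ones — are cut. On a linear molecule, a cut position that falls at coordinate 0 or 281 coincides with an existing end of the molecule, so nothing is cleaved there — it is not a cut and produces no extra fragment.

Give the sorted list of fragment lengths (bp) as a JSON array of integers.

Per-enzyme occurrences:
  FykIX (ACGCCCTG, off=2): starts [0, 54, 122, 156, 165, 206] → cuts [2, 56, 124, 158, 167, 208]
  CdoV (GACCGGT, off=2): starts [85, 93, 109, 136, 149, 173, 214, 256] → cuts [87, 95, 111, 138, 151, 175, 216, 258]
  LmaV (GTCGTAG, off=1): starts [40, 62, 71, 100, 180, 194, 221, 237, 266] → cuts [41, 63, 72, 101, 181, 195, 222, 238, 267]

All cut coordinates (distinct, sorted): [2, 41, 56, 63, 72, 87, 95, 101, 111, 124, 138, 151, 158, 167, 175, 181, 195, 208, 216, 222, 238, 258, 267]

Fragment lengths:
  [0,2): 2 bp
  [2,41): 39 bp
  [41,56): 15 bp
  [56,63): 7 bp
  [63,72): 9 bp
  [72,87): 15 bp
  [87,95): 8 bp
  [95,101): 6 bp
  [101,111): 10 bp
  [111,124): 13 bp
  [124,138): 14 bp
  [138,151): 13 bp
  [151,158): 7 bp
  [158,167): 9 bp
  [167,175): 8 bp
  [175,181): 6 bp
  [181,195): 14 bp
  [195,208): 13 bp
  [208,216): 8 bp
  [216,222): 6 bp
  [222,238): 16 bp
  [238,258): 20 bp
  [258,267): 9 bp
  [267,281): 14 bp

[2,6,6,6,7,7,8,8,8,9,9,9,10,13,13,13,14,14,14,15,15,16,20,39]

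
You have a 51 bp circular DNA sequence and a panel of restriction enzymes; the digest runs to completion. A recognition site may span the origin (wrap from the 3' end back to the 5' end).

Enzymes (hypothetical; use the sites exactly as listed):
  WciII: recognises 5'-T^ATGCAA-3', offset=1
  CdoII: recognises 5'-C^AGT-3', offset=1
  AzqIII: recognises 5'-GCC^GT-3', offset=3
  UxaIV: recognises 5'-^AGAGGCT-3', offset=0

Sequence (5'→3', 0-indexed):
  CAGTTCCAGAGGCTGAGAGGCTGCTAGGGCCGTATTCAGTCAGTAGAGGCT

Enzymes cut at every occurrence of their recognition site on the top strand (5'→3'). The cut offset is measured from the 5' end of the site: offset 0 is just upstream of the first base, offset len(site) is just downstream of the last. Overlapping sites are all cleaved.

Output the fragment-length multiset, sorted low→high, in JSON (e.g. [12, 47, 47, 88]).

[3,4,6,6,8,8,16]

Scan for sites:
  WciII (TATGCAA, off=1): no sites
  CdoII CAGT/1: at [0, 36, 40] ⇒ [1, 37, 41]
  AzqIII GCCGT/3: at [28] ⇒ [31]
  UxaIV AGAGGCT/0: at [7, 15, 44] ⇒ [7, 15, 44]

All cut coordinates (distinct, sorted): [1, 7, 15, 31, 37, 41, 44]

Fragments:
  1→7: 6 bp
  7→15: 8 bp
  15→31: 16 bp
  31→37: 6 bp
  37→41: 4 bp
  41→44: 3 bp
  44→1 (wrap): 51-44+1 = 8 bp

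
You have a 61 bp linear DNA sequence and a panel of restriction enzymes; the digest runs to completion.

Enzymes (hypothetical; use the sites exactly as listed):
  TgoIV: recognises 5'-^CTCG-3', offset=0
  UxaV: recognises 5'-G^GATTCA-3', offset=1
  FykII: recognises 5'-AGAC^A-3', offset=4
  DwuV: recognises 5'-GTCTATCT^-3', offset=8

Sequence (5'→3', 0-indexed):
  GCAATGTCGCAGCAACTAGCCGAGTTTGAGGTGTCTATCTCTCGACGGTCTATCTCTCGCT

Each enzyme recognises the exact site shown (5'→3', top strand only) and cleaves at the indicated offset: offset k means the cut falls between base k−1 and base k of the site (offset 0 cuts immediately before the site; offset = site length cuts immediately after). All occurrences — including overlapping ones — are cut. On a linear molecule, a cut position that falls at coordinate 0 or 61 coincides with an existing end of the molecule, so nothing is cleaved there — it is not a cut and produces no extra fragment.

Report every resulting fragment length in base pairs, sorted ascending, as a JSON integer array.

Scan for sites:
  TgoIV CTCG/0: at [40, 55] ⇒ [40, 55]
  UxaV (GGATTCA, off=1): no sites
  FykII (AGACA, off=4): no sites
  DwuV GTCTATCT/8: at [32, 47] ⇒ [40, 55]

Pooled cuts: [40, 55]

Fragment lengths:
  [0,40): 40 bp
  [40,55): 15 bp
  [55,61): 6 bp

[6,15,40]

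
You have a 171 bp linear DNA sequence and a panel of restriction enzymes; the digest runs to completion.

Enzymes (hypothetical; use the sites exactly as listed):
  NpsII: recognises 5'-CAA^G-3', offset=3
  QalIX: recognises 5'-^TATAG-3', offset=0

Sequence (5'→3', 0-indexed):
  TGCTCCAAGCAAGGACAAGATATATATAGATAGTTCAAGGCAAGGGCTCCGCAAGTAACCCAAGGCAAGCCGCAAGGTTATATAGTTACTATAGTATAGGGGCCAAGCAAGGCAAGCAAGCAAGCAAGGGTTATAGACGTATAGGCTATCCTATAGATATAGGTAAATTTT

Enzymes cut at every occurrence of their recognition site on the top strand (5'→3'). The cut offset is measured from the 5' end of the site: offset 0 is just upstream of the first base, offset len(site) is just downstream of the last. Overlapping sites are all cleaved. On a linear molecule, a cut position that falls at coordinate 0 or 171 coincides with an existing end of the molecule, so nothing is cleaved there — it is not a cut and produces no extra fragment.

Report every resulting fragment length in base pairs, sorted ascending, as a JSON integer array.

[4,4,4,4,4,4,5,5,5,5,5,6,6,6,7,8,8,9,9,11,12,12,14,14]

Scan for sites:
  NpsII (CAAG, off=3): starts [5, 9, 15, 35, 40, 51, 60, 65, 72, 103, 107, 112, 116, 120, 124] → cuts [8, 12, 18, 38, 43, 54, 63, 68, 75, 106, 110, 115, 119, 123, 127]
  QalIX (TATAG, off=0): starts [24, 80, 89, 94, 131, 139, 151, 157] → cuts [24, 80, 89, 94, 131, 139, 151, 157]

Pooled cuts: [8, 12, 18, 24, 38, 43, 54, 63, 68, 75, 80, 89, 94, 106, 110, 115, 119, 123, 127, 131, 139, 151, 157]

Fragment lengths:
  [0,8): 8 bp
  [8,12): 4 bp
  [12,18): 6 bp
  [18,24): 6 bp
  [24,38): 14 bp
  [38,43): 5 bp
  [43,54): 11 bp
  [54,63): 9 bp
  [63,68): 5 bp
  [68,75): 7 bp
  [75,80): 5 bp
  [80,89): 9 bp
  [89,94): 5 bp
  [94,106): 12 bp
  [106,110): 4 bp
  [110,115): 5 bp
  [115,119): 4 bp
  [119,123): 4 bp
  [123,127): 4 bp
  [127,131): 4 bp
  [131,139): 8 bp
  [139,151): 12 bp
  [151,157): 6 bp
  [157,171): 14 bp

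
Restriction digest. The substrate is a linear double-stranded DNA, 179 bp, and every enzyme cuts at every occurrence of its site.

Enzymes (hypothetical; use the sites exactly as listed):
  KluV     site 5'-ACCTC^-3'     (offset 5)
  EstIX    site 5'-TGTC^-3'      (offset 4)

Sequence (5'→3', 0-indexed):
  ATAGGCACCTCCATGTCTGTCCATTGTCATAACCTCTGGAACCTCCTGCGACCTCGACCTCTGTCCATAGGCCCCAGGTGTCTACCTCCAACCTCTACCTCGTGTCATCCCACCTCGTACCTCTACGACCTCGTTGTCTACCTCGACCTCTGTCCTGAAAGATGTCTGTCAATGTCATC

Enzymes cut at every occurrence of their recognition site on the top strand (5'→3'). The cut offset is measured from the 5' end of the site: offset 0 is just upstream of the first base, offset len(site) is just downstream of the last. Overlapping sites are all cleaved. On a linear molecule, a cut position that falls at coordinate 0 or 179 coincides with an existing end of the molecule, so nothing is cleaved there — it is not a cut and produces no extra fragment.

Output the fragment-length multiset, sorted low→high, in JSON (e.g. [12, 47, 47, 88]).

Scan for sites:
  KluV (ACCTC, off=5): starts [6, 31, 40, 50, 56, 83, 90, 96, 111, 118, 127, 139, 145] → cuts [11, 36, 45, 55, 61, 88, 95, 101, 116, 123, 132, 144, 150]
  EstIX (TGTC, off=4): starts [13, 17, 24, 61, 78, 102, 134, 150, 162, 166, 172] → cuts [17, 21, 28, 65, 82, 106, 138, 154, 166, 170, 176]

All cut coordinates (distinct, sorted): [11, 17, 21, 28, 36, 45, 55, 61, 65, 82, 88, 95, 101, 106, 116, 123, 132, 138, 144, 150, 154, 166, 170, 176]

Fragments:
  [0,11): 11 bp
  [11,17): 6 bp
  [17,21): 4 bp
  [21,28): 7 bp
  [28,36): 8 bp
  [36,45): 9 bp
  [45,55): 10 bp
  [55,61): 6 bp
  [61,65): 4 bp
  [65,82): 17 bp
  [82,88): 6 bp
  [88,95): 7 bp
  [95,101): 6 bp
  [101,106): 5 bp
  [106,116): 10 bp
  [116,123): 7 bp
  [123,132): 9 bp
  [132,138): 6 bp
  [138,144): 6 bp
  [144,150): 6 bp
  [150,154): 4 bp
  [154,166): 12 bp
  [166,170): 4 bp
  [170,176): 6 bp
  [176,179): 3 bp

[3,4,4,4,4,5,6,6,6,6,6,6,6,6,7,7,7,8,9,9,10,10,11,12,17]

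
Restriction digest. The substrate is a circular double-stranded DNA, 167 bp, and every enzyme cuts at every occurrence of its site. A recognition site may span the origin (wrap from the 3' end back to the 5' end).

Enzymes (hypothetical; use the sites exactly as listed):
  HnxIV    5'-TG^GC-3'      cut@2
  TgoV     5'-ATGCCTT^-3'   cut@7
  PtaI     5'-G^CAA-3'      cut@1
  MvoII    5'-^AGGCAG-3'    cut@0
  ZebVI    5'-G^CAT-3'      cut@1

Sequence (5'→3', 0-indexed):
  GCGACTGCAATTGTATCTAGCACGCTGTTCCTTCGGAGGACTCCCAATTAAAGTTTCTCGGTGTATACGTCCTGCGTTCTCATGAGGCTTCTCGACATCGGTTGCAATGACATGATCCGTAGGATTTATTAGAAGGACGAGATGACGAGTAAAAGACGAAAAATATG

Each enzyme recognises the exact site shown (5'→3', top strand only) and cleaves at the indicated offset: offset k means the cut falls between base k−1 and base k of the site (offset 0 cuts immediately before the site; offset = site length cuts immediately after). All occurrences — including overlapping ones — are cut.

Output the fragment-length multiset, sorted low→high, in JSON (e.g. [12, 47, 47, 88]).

[7,63,97]

Site scan:
  HnxIV TGGC/2: at [165] ⇒ [0]
  TgoV (ATGCCTT, off=7): no sites
  PtaI GCAA/1: at [6, 103] ⇒ [7, 104]
  MvoII (AGGCAG, off=0): no sites
  ZebVI (GCAT, off=1): no sites

Pooled cuts: [0, 7, 104]

Fragments:
  0→7: 7 bp
  7→104: 97 bp
  104→0 (wrap): 167-104+0 = 63 bp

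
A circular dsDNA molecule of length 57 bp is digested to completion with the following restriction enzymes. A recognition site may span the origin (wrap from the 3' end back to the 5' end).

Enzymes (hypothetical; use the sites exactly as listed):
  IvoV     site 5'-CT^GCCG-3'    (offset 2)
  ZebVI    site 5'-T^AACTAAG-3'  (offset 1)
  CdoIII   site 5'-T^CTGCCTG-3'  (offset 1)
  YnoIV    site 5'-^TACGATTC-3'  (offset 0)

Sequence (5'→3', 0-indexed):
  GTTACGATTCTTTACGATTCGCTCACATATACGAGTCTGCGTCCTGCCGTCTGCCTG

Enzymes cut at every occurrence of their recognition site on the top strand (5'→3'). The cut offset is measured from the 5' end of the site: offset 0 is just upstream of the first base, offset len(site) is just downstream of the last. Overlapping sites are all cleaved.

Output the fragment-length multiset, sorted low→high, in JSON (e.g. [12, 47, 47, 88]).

[5,9,10,33]

Scan for sites:
  IvoV (CTGCCG, off=2): starts [43] → cuts [45]
  ZebVI (TAACTAAG, off=1): no sites
  CdoIII (TCTGCCTG, off=1): starts [49] → cuts [50]
  YnoIV (TACGATTC, off=0): starts [2, 12] → cuts [2, 12]

Pooled cuts: [2, 12, 45, 50]

Fragments:
  2→12: 10 bp
  12→45: 33 bp
  45→50: 5 bp
  50→2 (wrap): 57-50+2 = 9 bp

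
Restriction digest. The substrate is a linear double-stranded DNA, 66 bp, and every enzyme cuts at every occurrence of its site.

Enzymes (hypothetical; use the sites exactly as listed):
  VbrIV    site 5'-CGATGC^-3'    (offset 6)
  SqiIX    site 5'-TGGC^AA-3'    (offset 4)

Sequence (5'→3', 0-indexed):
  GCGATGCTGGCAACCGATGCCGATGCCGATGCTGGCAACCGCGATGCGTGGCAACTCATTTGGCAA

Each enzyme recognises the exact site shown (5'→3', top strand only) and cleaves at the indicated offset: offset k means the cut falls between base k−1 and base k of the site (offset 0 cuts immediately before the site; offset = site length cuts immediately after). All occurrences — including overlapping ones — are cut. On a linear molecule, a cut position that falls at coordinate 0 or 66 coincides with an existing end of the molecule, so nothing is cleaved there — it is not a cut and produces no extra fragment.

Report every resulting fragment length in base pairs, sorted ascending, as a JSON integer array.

[2,4,4,5,6,6,7,9,11,12]

Per-enzyme occurrences:
  VbrIV CGATGC/6: at [1, 14, 20, 26, 41] ⇒ [7, 20, 26, 32, 47]
  SqiIX TGGCAA/4: at [7, 32, 48, 60] ⇒ [11, 36, 52, 64]

Pooled cuts: [7, 11, 20, 26, 32, 36, 47, 52, 64]

Fragments:
  [0,7): 7 bp
  [7,11): 4 bp
  [11,20): 9 bp
  [20,26): 6 bp
  [26,32): 6 bp
  [32,36): 4 bp
  [36,47): 11 bp
  [47,52): 5 bp
  [52,64): 12 bp
  [64,66): 2 bp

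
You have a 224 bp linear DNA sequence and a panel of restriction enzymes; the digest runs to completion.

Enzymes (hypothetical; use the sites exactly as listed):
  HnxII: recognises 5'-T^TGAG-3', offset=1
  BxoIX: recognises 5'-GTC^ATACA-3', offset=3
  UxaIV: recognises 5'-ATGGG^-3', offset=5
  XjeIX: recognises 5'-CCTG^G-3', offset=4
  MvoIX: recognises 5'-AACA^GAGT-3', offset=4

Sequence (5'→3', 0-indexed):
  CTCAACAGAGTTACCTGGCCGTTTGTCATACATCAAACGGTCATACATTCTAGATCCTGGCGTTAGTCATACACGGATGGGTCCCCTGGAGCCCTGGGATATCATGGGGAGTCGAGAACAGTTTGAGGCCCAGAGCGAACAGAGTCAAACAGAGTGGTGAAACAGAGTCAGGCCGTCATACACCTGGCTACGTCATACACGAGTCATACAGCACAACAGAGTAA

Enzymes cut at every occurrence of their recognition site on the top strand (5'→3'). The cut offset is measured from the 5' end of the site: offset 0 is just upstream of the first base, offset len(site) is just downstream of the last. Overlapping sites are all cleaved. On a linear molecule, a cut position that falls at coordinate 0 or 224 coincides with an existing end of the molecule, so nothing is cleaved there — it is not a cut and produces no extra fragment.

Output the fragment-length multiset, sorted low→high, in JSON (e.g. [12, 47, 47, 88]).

[6,7,7,8,8,9,9,10,10,10,11,12,13,13,13,13,15,15,17,18]

Scan for sites:
  HnxII (TTGAG, off=1): starts [122] → cuts [123]
  BxoIX (GTCATACA, off=3): starts [24, 39, 65, 174, 191, 202] → cuts [27, 42, 68, 177, 194, 205]
  UxaIV (ATGGG, off=5): starts [76, 103] → cuts [81, 108]
  XjeIX (CCTGG, off=4): starts [13, 55, 84, 92, 182] → cuts [17, 59, 88, 96, 186]
  MvoIX (AACAGAGT, off=4): starts [3, 137, 147, 160, 214] → cuts [7, 141, 151, 164, 218]

Pooled cuts: [7, 17, 27, 42, 59, 68, 81, 88, 96, 108, 123, 141, 151, 164, 177, 186, 194, 205, 218]

Fragments:
  [0,7): 7 bp
  [7,17): 10 bp
  [17,27): 10 bp
  [27,42): 15 bp
  [42,59): 17 bp
  [59,68): 9 bp
  [68,81): 13 bp
  [81,88): 7 bp
  [88,96): 8 bp
  [96,108): 12 bp
  [108,123): 15 bp
  [123,141): 18 bp
  [141,151): 10 bp
  [151,164): 13 bp
  [164,177): 13 bp
  [177,186): 9 bp
  [186,194): 8 bp
  [194,205): 11 bp
  [205,218): 13 bp
  [218,224): 6 bp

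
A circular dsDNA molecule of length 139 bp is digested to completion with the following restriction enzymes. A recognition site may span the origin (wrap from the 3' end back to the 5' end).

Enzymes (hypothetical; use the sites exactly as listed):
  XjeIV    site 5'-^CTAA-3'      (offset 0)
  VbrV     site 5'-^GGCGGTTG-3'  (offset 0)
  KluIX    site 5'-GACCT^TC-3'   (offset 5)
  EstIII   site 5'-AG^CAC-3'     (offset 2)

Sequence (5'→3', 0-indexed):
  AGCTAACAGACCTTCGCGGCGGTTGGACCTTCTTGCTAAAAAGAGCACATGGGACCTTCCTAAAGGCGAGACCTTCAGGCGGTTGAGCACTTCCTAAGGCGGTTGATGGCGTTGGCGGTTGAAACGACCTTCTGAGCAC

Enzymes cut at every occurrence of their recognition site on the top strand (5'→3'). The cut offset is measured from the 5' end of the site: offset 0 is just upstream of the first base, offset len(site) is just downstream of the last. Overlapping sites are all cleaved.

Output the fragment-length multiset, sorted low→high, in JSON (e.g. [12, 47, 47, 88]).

Site scan:
  XjeIV CTAA/0: at [2, 35, 59, 93] ⇒ [2, 35, 59, 93]
  VbrV GGCGGTTG/0: at [17, 77, 97, 113] ⇒ [17, 77, 97, 113]
  KluIX GACCTTC/5: at [8, 25, 52, 69, 125] ⇒ [13, 30, 57, 74, 130]
  EstIII AGCAC/2: at [43, 85, 134] ⇒ [45, 87, 136]

All cut coordinates (distinct, sorted): [2, 13, 17, 30, 35, 45, 57, 59, 74, 77, 87, 93, 97, 113, 130, 136]

Fragments:
  2→13: 11 bp
  13→17: 4 bp
  17→30: 13 bp
  30→35: 5 bp
  35→45: 10 bp
  45→57: 12 bp
  57→59: 2 bp
  59→74: 15 bp
  74→77: 3 bp
  77→87: 10 bp
  87→93: 6 bp
  93→97: 4 bp
  97→113: 16 bp
  113→130: 17 bp
  130→136: 6 bp
  136→2 (wrap): 139-136+2 = 5 bp

[2,3,4,4,5,5,6,6,10,10,11,12,13,15,16,17]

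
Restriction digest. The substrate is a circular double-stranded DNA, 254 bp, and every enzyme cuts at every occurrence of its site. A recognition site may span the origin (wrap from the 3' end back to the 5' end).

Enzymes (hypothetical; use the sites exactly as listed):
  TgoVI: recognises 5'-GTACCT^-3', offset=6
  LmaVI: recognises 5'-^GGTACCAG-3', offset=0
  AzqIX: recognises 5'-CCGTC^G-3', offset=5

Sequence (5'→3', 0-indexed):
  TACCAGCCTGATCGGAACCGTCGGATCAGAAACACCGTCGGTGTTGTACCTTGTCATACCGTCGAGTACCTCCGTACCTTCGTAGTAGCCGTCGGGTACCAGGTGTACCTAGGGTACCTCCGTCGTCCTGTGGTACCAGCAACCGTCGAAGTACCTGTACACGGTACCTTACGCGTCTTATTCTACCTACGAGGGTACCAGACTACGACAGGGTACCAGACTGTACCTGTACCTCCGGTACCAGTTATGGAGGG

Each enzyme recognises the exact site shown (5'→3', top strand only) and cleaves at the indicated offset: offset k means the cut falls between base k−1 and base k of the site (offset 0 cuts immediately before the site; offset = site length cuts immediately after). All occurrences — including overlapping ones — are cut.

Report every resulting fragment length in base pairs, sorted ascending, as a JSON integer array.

[1,2,5,6,7,8,8,9,9,12,12,13,14,16,16,16,17,17,18,24,24]

Site scan:
  TgoVI (GTACCT, off=6): starts [45, 65, 73, 104, 113, 150, 163, 222, 228] → cuts [51, 71, 79, 110, 119, 156, 169, 228, 234]
  LmaVI (GGTACCAG, off=0): starts [94, 131, 193, 211, 236, 252] → cuts [94, 131, 193, 211, 236, 252]
  AzqIX (CCGTCG, off=5): starts [17, 34, 58, 88, 119, 142] → cuts [22, 39, 63, 93, 124, 147]

Pooled cuts: [22, 39, 51, 63, 71, 79, 93, 94, 110, 119, 124, 131, 147, 156, 169, 193, 211, 228, 234, 236, 252]

Fragment lengths:
  22→39: 17 bp
  39→51: 12 bp
  51→63: 12 bp
  63→71: 8 bp
  71→79: 8 bp
  79→93: 14 bp
  93→94: 1 bp
  94→110: 16 bp
  110→119: 9 bp
  119→124: 5 bp
  124→131: 7 bp
  131→147: 16 bp
  147→156: 9 bp
  156→169: 13 bp
  169→193: 24 bp
  193→211: 18 bp
  211→228: 17 bp
  228→234: 6 bp
  234→236: 2 bp
  236→252: 16 bp
  252→22 (wrap): 254-252+22 = 24 bp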